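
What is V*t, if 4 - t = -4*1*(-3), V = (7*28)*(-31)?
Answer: 48608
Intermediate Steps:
V = -6076 (V = 196*(-31) = -6076)
t = -8 (t = 4 - (-4*1)*(-3) = 4 - (-4)*(-3) = 4 - 1*12 = 4 - 12 = -8)
V*t = -6076*(-8) = 48608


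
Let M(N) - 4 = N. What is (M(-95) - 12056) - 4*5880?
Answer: -35667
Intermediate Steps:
M(N) = 4 + N
(M(-95) - 12056) - 4*5880 = ((4 - 95) - 12056) - 4*5880 = (-91 - 12056) - 23520 = -12147 - 23520 = -35667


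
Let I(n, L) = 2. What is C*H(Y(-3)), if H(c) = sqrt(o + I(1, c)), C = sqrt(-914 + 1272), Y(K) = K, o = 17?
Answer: sqrt(6802) ≈ 82.474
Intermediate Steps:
C = sqrt(358) ≈ 18.921
H(c) = sqrt(19) (H(c) = sqrt(17 + 2) = sqrt(19))
C*H(Y(-3)) = sqrt(358)*sqrt(19) = sqrt(6802)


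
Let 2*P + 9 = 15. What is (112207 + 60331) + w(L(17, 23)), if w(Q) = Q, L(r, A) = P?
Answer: 172541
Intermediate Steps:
P = 3 (P = -9/2 + (1/2)*15 = -9/2 + 15/2 = 3)
L(r, A) = 3
(112207 + 60331) + w(L(17, 23)) = (112207 + 60331) + 3 = 172538 + 3 = 172541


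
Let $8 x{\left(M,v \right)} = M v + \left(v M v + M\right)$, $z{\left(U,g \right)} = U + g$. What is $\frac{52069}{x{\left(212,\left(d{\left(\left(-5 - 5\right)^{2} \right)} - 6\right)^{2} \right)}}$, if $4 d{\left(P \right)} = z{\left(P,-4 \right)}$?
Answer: $\frac{104138}{5580953} \approx 0.01866$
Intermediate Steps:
$d{\left(P \right)} = -1 + \frac{P}{4}$ ($d{\left(P \right)} = \frac{P - 4}{4} = \frac{-4 + P}{4} = -1 + \frac{P}{4}$)
$x{\left(M,v \right)} = \frac{M}{8} + \frac{M v}{8} + \frac{M v^{2}}{8}$ ($x{\left(M,v \right)} = \frac{M v + \left(v M v + M\right)}{8} = \frac{M v + \left(M v v + M\right)}{8} = \frac{M v + \left(M v^{2} + M\right)}{8} = \frac{M v + \left(M + M v^{2}\right)}{8} = \frac{M + M v + M v^{2}}{8} = \frac{M}{8} + \frac{M v}{8} + \frac{M v^{2}}{8}$)
$\frac{52069}{x{\left(212,\left(d{\left(\left(-5 - 5\right)^{2} \right)} - 6\right)^{2} \right)}} = \frac{52069}{\frac{1}{8} \cdot 212 \left(1 + \left(\left(-1 + \frac{\left(-5 - 5\right)^{2}}{4}\right) - 6\right)^{2} + \left(\left(\left(-1 + \frac{\left(-5 - 5\right)^{2}}{4}\right) - 6\right)^{2}\right)^{2}\right)} = \frac{52069}{\frac{1}{8} \cdot 212 \left(1 + \left(\left(-1 + \frac{\left(-10\right)^{2}}{4}\right) - 6\right)^{2} + \left(\left(\left(-1 + \frac{\left(-10\right)^{2}}{4}\right) - 6\right)^{2}\right)^{2}\right)} = \frac{52069}{\frac{1}{8} \cdot 212 \left(1 + \left(\left(-1 + \frac{1}{4} \cdot 100\right) - 6\right)^{2} + \left(\left(\left(-1 + \frac{1}{4} \cdot 100\right) - 6\right)^{2}\right)^{2}\right)} = \frac{52069}{\frac{1}{8} \cdot 212 \left(1 + \left(\left(-1 + 25\right) - 6\right)^{2} + \left(\left(\left(-1 + 25\right) - 6\right)^{2}\right)^{2}\right)} = \frac{52069}{\frac{1}{8} \cdot 212 \left(1 + \left(24 - 6\right)^{2} + \left(\left(24 - 6\right)^{2}\right)^{2}\right)} = \frac{52069}{\frac{1}{8} \cdot 212 \left(1 + 18^{2} + \left(18^{2}\right)^{2}\right)} = \frac{52069}{\frac{1}{8} \cdot 212 \left(1 + 324 + 324^{2}\right)} = \frac{52069}{\frac{1}{8} \cdot 212 \left(1 + 324 + 104976\right)} = \frac{52069}{\frac{1}{8} \cdot 212 \cdot 105301} = \frac{52069}{\frac{5580953}{2}} = 52069 \cdot \frac{2}{5580953} = \frac{104138}{5580953}$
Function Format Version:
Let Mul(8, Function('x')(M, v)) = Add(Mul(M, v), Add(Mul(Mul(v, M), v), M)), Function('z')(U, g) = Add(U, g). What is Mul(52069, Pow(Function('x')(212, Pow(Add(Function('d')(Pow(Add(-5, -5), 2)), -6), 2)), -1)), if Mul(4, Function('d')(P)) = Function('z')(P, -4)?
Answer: Rational(104138, 5580953) ≈ 0.018660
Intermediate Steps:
Function('d')(P) = Add(-1, Mul(Rational(1, 4), P)) (Function('d')(P) = Mul(Rational(1, 4), Add(P, -4)) = Mul(Rational(1, 4), Add(-4, P)) = Add(-1, Mul(Rational(1, 4), P)))
Function('x')(M, v) = Add(Mul(Rational(1, 8), M), Mul(Rational(1, 8), M, v), Mul(Rational(1, 8), M, Pow(v, 2))) (Function('x')(M, v) = Mul(Rational(1, 8), Add(Mul(M, v), Add(Mul(Mul(v, M), v), M))) = Mul(Rational(1, 8), Add(Mul(M, v), Add(Mul(Mul(M, v), v), M))) = Mul(Rational(1, 8), Add(Mul(M, v), Add(Mul(M, Pow(v, 2)), M))) = Mul(Rational(1, 8), Add(Mul(M, v), Add(M, Mul(M, Pow(v, 2))))) = Mul(Rational(1, 8), Add(M, Mul(M, v), Mul(M, Pow(v, 2)))) = Add(Mul(Rational(1, 8), M), Mul(Rational(1, 8), M, v), Mul(Rational(1, 8), M, Pow(v, 2))))
Mul(52069, Pow(Function('x')(212, Pow(Add(Function('d')(Pow(Add(-5, -5), 2)), -6), 2)), -1)) = Mul(52069, Pow(Mul(Rational(1, 8), 212, Add(1, Pow(Add(Add(-1, Mul(Rational(1, 4), Pow(Add(-5, -5), 2))), -6), 2), Pow(Pow(Add(Add(-1, Mul(Rational(1, 4), Pow(Add(-5, -5), 2))), -6), 2), 2))), -1)) = Mul(52069, Pow(Mul(Rational(1, 8), 212, Add(1, Pow(Add(Add(-1, Mul(Rational(1, 4), Pow(-10, 2))), -6), 2), Pow(Pow(Add(Add(-1, Mul(Rational(1, 4), Pow(-10, 2))), -6), 2), 2))), -1)) = Mul(52069, Pow(Mul(Rational(1, 8), 212, Add(1, Pow(Add(Add(-1, Mul(Rational(1, 4), 100)), -6), 2), Pow(Pow(Add(Add(-1, Mul(Rational(1, 4), 100)), -6), 2), 2))), -1)) = Mul(52069, Pow(Mul(Rational(1, 8), 212, Add(1, Pow(Add(Add(-1, 25), -6), 2), Pow(Pow(Add(Add(-1, 25), -6), 2), 2))), -1)) = Mul(52069, Pow(Mul(Rational(1, 8), 212, Add(1, Pow(Add(24, -6), 2), Pow(Pow(Add(24, -6), 2), 2))), -1)) = Mul(52069, Pow(Mul(Rational(1, 8), 212, Add(1, Pow(18, 2), Pow(Pow(18, 2), 2))), -1)) = Mul(52069, Pow(Mul(Rational(1, 8), 212, Add(1, 324, Pow(324, 2))), -1)) = Mul(52069, Pow(Mul(Rational(1, 8), 212, Add(1, 324, 104976)), -1)) = Mul(52069, Pow(Mul(Rational(1, 8), 212, 105301), -1)) = Mul(52069, Pow(Rational(5580953, 2), -1)) = Mul(52069, Rational(2, 5580953)) = Rational(104138, 5580953)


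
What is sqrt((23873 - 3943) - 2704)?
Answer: 3*sqrt(1914) ≈ 131.25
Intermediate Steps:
sqrt((23873 - 3943) - 2704) = sqrt(19930 - 2704) = sqrt(17226) = 3*sqrt(1914)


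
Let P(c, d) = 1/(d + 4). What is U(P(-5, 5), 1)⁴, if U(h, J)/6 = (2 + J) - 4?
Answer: 1296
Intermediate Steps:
P(c, d) = 1/(4 + d)
U(h, J) = -12 + 6*J (U(h, J) = 6*((2 + J) - 4) = 6*(-2 + J) = -12 + 6*J)
U(P(-5, 5), 1)⁴ = (-12 + 6*1)⁴ = (-12 + 6)⁴ = (-6)⁴ = 1296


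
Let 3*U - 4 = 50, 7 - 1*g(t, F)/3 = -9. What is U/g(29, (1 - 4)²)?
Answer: 3/8 ≈ 0.37500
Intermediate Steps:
g(t, F) = 48 (g(t, F) = 21 - 3*(-9) = 21 + 27 = 48)
U = 18 (U = 4/3 + (⅓)*50 = 4/3 + 50/3 = 18)
U/g(29, (1 - 4)²) = 18/48 = 18*(1/48) = 3/8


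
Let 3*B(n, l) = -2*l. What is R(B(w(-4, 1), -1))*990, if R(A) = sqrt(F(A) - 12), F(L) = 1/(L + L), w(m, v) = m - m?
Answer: 1485*I*sqrt(5) ≈ 3320.6*I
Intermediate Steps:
w(m, v) = 0
F(L) = 1/(2*L)
B(n, l) = -2*l/3 (B(n, l) = (-2*l)/3 = -2*l/3)
R(A) = sqrt(-12 + 1/(2*A)) (R(A) = sqrt(1/(2*A) - 12) = sqrt(-12 + 1/(2*A)))
R(B(w(-4, 1), -1))*990 = (sqrt(-48 + 2/((-2/3*(-1))))/2)*990 = (sqrt(-48 + 2/(2/3))/2)*990 = (sqrt(-48 + 2*(3/2))/2)*990 = (sqrt(-48 + 3)/2)*990 = (sqrt(-45)/2)*990 = ((3*I*sqrt(5))/2)*990 = (3*I*sqrt(5)/2)*990 = 1485*I*sqrt(5)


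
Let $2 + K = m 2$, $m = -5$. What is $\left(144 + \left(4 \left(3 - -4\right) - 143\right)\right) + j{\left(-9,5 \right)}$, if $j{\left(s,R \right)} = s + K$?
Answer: $8$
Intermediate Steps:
$K = -12$ ($K = -2 - 10 = -12$)
$j{\left(s,R \right)} = -12 + s$ ($j{\left(s,R \right)} = s - 12 = -12 + s$)
$\left(144 + \left(4 \left(3 - -4\right) - 143\right)\right) + j{\left(-9,5 \right)} = \left(144 + \left(4 \left(3 - -4\right) - 143\right)\right) - 21 = \left(144 - \left(143 - 4 \left(3 + 4\right)\right)\right) - 21 = \left(144 + \left(4 \cdot 7 - 143\right)\right) - 21 = \left(144 + \left(28 - 143\right)\right) - 21 = \left(144 - 115\right) - 21 = 29 - 21 = 8$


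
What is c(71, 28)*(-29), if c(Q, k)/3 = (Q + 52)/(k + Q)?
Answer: -1189/11 ≈ -108.09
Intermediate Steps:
c(Q, k) = 3*(52 + Q)/(Q + k) (c(Q, k) = 3*((Q + 52)/(k + Q)) = 3*((52 + Q)/(Q + k)) = 3*(52 + Q)/(Q + k))
c(71, 28)*(-29) = (3*(52 + 71)/(71 + 28))*(-29) = (3*123/99)*(-29) = (3*(1/99)*123)*(-29) = (41/11)*(-29) = -1189/11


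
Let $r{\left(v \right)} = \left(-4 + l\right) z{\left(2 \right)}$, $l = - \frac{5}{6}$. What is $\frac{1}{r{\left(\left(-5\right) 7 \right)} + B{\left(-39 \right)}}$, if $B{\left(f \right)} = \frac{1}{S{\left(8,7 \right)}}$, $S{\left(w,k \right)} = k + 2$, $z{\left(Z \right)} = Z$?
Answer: $- \frac{9}{86} \approx -0.10465$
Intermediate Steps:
$S{\left(w,k \right)} = 2 + k$
$l = - \frac{5}{6}$ ($l = \left(-5\right) \frac{1}{6} = - \frac{5}{6} \approx -0.83333$)
$r{\left(v \right)} = - \frac{29}{3}$ ($r{\left(v \right)} = \left(-4 - \frac{5}{6}\right) 2 = \left(- \frac{29}{6}\right) 2 = - \frac{29}{3}$)
$B{\left(f \right)} = \frac{1}{9}$ ($B{\left(f \right)} = \frac{1}{2 + 7} = \frac{1}{9}$)
$\frac{1}{r{\left(\left(-5\right) 7 \right)} + B{\left(-39 \right)}} = \frac{1}{- \frac{29}{3} + \frac{1}{9}} = \frac{1}{- \frac{86}{9}} = - \frac{9}{86}$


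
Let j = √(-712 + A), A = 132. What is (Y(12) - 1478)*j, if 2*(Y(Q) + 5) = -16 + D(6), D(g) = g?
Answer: -2976*I*√145 ≈ -35836.0*I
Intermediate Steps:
Y(Q) = -10 (Y(Q) = -5 + (-16 + 6)/2 = -5 + (½)*(-10) = -5 - 5 = -10)
j = 2*I*√145 (j = √(-712 + 132) = √(-580) = 2*I*√145 ≈ 24.083*I)
(Y(12) - 1478)*j = (-10 - 1478)*(2*I*√145) = -2976*I*√145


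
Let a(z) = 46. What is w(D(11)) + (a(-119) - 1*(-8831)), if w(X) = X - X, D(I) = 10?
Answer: 8877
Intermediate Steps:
w(X) = 0
w(D(11)) + (a(-119) - 1*(-8831)) = 0 + (46 - 1*(-8831)) = 0 + (46 + 8831) = 0 + 8877 = 8877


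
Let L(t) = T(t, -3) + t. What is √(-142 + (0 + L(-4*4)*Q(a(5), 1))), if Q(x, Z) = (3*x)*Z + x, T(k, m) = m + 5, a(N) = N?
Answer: I*√422 ≈ 20.543*I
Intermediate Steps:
T(k, m) = 5 + m
Q(x, Z) = x + 3*Z*x (Q(x, Z) = 3*Z*x + x = x + 3*Z*x)
L(t) = 2 + t (L(t) = (5 - 3) + t = 2 + t)
√(-142 + (0 + L(-4*4)*Q(a(5), 1))) = √(-142 + (0 + (2 - 4*4)*(5*(1 + 3*1)))) = √(-142 + (0 + (2 - 16)*(5*(1 + 3)))) = √(-142 + (0 - 70*4)) = √(-142 + (0 - 14*20)) = √(-142 + (0 - 280)) = √(-142 - 280) = √(-422) = I*√422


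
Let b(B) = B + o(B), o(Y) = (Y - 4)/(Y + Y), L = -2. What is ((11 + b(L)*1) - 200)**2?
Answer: 143641/4 ≈ 35910.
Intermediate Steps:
o(Y) = (-4 + Y)/(2*Y) (o(Y) = (-4 + Y)/((2*Y)) = (-4 + Y)*(1/(2*Y)) = (-4 + Y)/(2*Y))
b(B) = B + (-4 + B)/(2*B)
((11 + b(L)*1) - 200)**2 = ((11 + (1/2 - 2 - 2/(-2))*1) - 200)**2 = ((11 + (1/2 - 2 - 2*(-1/2))*1) - 200)**2 = ((11 + (1/2 - 2 + 1)*1) - 200)**2 = ((11 - 1/2*1) - 200)**2 = ((11 - 1/2) - 200)**2 = (21/2 - 200)**2 = (-379/2)**2 = 143641/4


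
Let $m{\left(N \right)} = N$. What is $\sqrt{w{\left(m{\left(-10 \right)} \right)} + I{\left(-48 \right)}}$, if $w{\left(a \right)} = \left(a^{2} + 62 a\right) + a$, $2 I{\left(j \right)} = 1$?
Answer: $\frac{i \sqrt{2118}}{2} \approx 23.011 i$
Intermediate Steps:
$I{\left(j \right)} = \frac{1}{2}$ ($I{\left(j \right)} = \frac{1}{2} \cdot 1 = \frac{1}{2}$)
$w{\left(a \right)} = a^{2} + 63 a$
$\sqrt{w{\left(m{\left(-10 \right)} \right)} + I{\left(-48 \right)}} = \sqrt{- 10 \left(63 - 10\right) + \frac{1}{2}} = \sqrt{\left(-10\right) 53 + \frac{1}{2}} = \sqrt{-530 + \frac{1}{2}} = \sqrt{- \frac{1059}{2}} = \frac{i \sqrt{2118}}{2}$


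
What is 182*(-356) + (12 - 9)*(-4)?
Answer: -64804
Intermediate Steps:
182*(-356) + (12 - 9)*(-4) = -64792 + 3*(-4) = -64792 - 12 = -64804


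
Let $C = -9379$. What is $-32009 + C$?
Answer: $-41388$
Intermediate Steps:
$-32009 + C = -32009 - 9379 = -41388$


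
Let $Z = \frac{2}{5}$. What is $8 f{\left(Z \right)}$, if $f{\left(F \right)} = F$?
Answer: $\frac{16}{5} \approx 3.2$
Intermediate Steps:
$Z = \frac{2}{5}$ ($Z = 2 \cdot \frac{1}{5} = \frac{2}{5} \approx 0.4$)
$8 f{\left(Z \right)} = 8 \cdot \frac{2}{5} = \frac{16}{5}$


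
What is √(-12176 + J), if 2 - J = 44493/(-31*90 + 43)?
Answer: I*√91742891295/2747 ≈ 110.26*I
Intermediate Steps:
J = 49987/2747 (J = 2 - 44493/(-31*90 + 43) = 2 - 44493/(-2790 + 43) = 2 - 44493/(-2747) = 2 - 44493*(-1)/2747 = 2 - 1*(-44493/2747) = 2 + 44493/2747 = 49987/2747 ≈ 18.197)
√(-12176 + J) = √(-12176 + 49987/2747) = √(-33397485/2747) = I*√91742891295/2747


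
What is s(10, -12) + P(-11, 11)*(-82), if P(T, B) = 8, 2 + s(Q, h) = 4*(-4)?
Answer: -674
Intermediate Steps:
s(Q, h) = -18 (s(Q, h) = -2 + 4*(-4) = -2 - 16 = -18)
s(10, -12) + P(-11, 11)*(-82) = -18 + 8*(-82) = -18 - 656 = -674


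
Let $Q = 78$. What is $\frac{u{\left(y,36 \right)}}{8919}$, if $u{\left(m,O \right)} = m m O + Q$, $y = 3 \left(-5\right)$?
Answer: $\frac{2726}{2973} \approx 0.91692$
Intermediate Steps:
$y = -15$
$u{\left(m,O \right)} = 78 + O m^{2}$ ($u{\left(m,O \right)} = m m O + 78 = m^{2} O + 78 = O m^{2} + 78 = 78 + O m^{2}$)
$\frac{u{\left(y,36 \right)}}{8919} = \frac{78 + 36 \left(-15\right)^{2}}{8919} = \left(78 + 36 \cdot 225\right) \frac{1}{8919} = \left(78 + 8100\right) \frac{1}{8919} = 8178 \cdot \frac{1}{8919} = \frac{2726}{2973}$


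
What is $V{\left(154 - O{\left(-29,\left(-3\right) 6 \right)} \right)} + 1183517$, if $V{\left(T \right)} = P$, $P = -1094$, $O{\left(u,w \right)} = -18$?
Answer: $1182423$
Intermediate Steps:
$V{\left(T \right)} = -1094$
$V{\left(154 - O{\left(-29,\left(-3\right) 6 \right)} \right)} + 1183517 = -1094 + 1183517 = 1182423$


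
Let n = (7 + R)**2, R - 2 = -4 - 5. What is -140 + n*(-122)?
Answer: -140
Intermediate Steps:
R = -7 (R = 2 + (-4 - 5) = 2 - 9 = -7)
n = 0 (n = (7 - 7)**2 = 0**2 = 0)
-140 + n*(-122) = -140 + 0*(-122) = -140 + 0 = -140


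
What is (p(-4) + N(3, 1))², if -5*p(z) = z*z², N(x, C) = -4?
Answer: 1936/25 ≈ 77.440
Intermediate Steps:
p(z) = -z³/5 (p(z) = -z*z²/5 = -z³/5)
(p(-4) + N(3, 1))² = (-⅕*(-4)³ - 4)² = (-⅕*(-64) - 4)² = (64/5 - 4)² = (44/5)² = 1936/25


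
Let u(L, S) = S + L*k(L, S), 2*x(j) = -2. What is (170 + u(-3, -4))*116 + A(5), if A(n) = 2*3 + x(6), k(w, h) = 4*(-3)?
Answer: 23437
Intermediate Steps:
x(j) = -1 (x(j) = (1/2)*(-2) = -1)
k(w, h) = -12
u(L, S) = S - 12*L (u(L, S) = S + L*(-12) = S - 12*L)
A(n) = 5 (A(n) = 2*3 - 1 = 6 - 1 = 5)
(170 + u(-3, -4))*116 + A(5) = (170 + (-4 - 12*(-3)))*116 + 5 = (170 + (-4 + 36))*116 + 5 = (170 + 32)*116 + 5 = 202*116 + 5 = 23432 + 5 = 23437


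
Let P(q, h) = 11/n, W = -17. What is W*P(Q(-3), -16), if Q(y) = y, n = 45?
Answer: -187/45 ≈ -4.1556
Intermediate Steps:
P(q, h) = 11/45
W*P(Q(-3), -16) = -17*11/45 = -187/45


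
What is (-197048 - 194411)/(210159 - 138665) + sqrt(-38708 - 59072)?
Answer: -391459/71494 + 2*I*sqrt(24445) ≈ -5.4754 + 312.7*I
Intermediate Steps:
(-197048 - 194411)/(210159 - 138665) + sqrt(-38708 - 59072) = -391459/71494 + sqrt(-97780) = -391459*1/71494 + 2*I*sqrt(24445) = -391459/71494 + 2*I*sqrt(24445)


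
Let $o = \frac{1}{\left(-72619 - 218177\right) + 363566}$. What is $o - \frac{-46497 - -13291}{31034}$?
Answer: $\frac{1208215827}{1129172090} \approx 1.07$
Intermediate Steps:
$o = \frac{1}{72770}$ ($o = \frac{1}{\left(-72619 - 218177\right) + 363566} = \frac{1}{-290796 + 363566} = \frac{1}{72770} \approx 1.3742 \cdot 10^{-5}$)
$o - \frac{-46497 - -13291}{31034} = \frac{1}{72770} - \frac{-46497 - -13291}{31034} = \frac{1}{72770} - \left(-46497 + 13291\right) \frac{1}{31034} = \frac{1}{72770} - \left(-33206\right) \frac{1}{31034} = \frac{1}{72770} - - \frac{16603}{15517} = \frac{1}{72770} + \frac{16603}{15517} = \frac{1208215827}{1129172090}$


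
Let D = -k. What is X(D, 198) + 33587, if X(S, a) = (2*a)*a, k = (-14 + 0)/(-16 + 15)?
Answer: 111995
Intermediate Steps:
k = 14 (k = -14/(-1) = -14*(-1) = 14)
D = -14 (D = -1*14 = -14)
X(S, a) = 2*a²
X(D, 198) + 33587 = 2*198² + 33587 = 2*39204 + 33587 = 78408 + 33587 = 111995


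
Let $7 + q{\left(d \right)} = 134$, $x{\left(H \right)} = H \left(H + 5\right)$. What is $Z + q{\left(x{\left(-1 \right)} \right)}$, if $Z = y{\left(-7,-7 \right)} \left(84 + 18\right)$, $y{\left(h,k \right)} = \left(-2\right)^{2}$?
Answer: $535$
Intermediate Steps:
$x{\left(H \right)} = H \left(5 + H\right)$
$q{\left(d \right)} = 127$ ($q{\left(d \right)} = -7 + 134 = 127$)
$y{\left(h,k \right)} = 4$
$Z = 408$ ($Z = 4 \left(84 + 18\right) = 4 \cdot 102 = 408$)
$Z + q{\left(x{\left(-1 \right)} \right)} = 408 + 127 = 535$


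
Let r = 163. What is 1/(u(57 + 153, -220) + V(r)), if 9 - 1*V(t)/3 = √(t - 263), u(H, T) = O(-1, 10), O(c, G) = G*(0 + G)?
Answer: 127/17029 + 30*I/17029 ≈ 0.0074579 + 0.0017617*I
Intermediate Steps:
O(c, G) = G² (O(c, G) = G*G = G²)
u(H, T) = 100 (u(H, T) = 10² = 100)
V(t) = 27 - 3*√(-263 + t) (V(t) = 27 - 3*√(t - 263) = 27 - 3*√(-263 + t))
1/(u(57 + 153, -220) + V(r)) = 1/(100 + (27 - 3*√(-263 + 163))) = 1/(100 + (27 - 30*I)) = 1/(127 - 30*I) = (127 + 30*I)/17029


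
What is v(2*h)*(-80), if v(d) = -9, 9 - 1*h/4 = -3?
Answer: 720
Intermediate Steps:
h = 48 (h = 36 - 4*(-3) = 36 + 12 = 48)
v(2*h)*(-80) = -9*(-80) = 720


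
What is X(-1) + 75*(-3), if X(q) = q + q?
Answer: -227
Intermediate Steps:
X(q) = 2*q
X(-1) + 75*(-3) = 2*(-1) + 75*(-3) = -2 - 225 = -227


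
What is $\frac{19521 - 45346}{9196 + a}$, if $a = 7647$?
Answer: $- \frac{25825}{16843} \approx -1.5333$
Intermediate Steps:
$\frac{19521 - 45346}{9196 + a} = \frac{19521 - 45346}{9196 + 7647} = - \frac{25825}{16843}$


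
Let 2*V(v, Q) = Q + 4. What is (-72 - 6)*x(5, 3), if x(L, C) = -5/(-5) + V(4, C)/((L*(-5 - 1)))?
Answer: -689/10 ≈ -68.900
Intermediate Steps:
V(v, Q) = 2 + Q/2 (V(v, Q) = (Q + 4)/2 = (4 + Q)/2 = 2 + Q/2)
x(L, C) = 1 - (2 + C/2)/(6*L) (x(L, C) = -5/(-5) + (2 + C/2)/((L*(-5 - 1))) = -5*(-1/5) + (2 + C/2)/((L*(-6))) = 1 + (2 + C/2)/((-6*L)) = 1 + (2 + C/2)*(-1/(6*L)) = 1 - (2 + C/2)/(6*L))
(-72 - 6)*x(5, 3) = (-72 - 6)*((1/12)*(-4 - 1*3 + 12*5)/5) = -13*(-4 - 3 + 60)/(2*5) = -13*53/(2*5) = -78*53/60 = -689/10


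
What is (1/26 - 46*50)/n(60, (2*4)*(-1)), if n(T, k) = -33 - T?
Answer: 643/26 ≈ 24.731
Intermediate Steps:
(1/26 - 46*50)/n(60, (2*4)*(-1)) = (1/26 - 46*50)/(-33 - 1*60) = (1/26 - 2300)/(-33 - 60) = -59799/26/(-93) = -59799/26*(-1/93) = 643/26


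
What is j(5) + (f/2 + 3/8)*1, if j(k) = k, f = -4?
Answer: 27/8 ≈ 3.3750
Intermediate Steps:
j(5) + (f/2 + 3/8)*1 = 5 + (-4/2 + 3/8)*1 = 5 + (-4*½ + 3*(⅛))*1 = 5 + (-2 + 3/8)*1 = 5 - 13/8*1 = 5 - 13/8 = 27/8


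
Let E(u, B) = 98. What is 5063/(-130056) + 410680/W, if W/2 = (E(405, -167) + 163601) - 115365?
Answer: 13230491999/3143063352 ≈ 4.2094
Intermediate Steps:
W = 96668 (W = 2*((98 + 163601) - 115365) = 2*(163699 - 115365) = 2*48334 = 96668)
5063/(-130056) + 410680/W = 5063/(-130056) + 410680/96668 = 5063*(-1/130056) + 410680*(1/96668) = -5063/130056 + 102670/24167 = 13230491999/3143063352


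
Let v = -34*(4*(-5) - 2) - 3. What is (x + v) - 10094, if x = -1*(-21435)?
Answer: 12086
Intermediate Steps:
x = 21435
v = 745 (v = -34*(-20 - 2) - 3 = -34*(-22) - 3 = 748 - 3 = 745)
(x + v) - 10094 = (21435 + 745) - 10094 = 22180 - 10094 = 12086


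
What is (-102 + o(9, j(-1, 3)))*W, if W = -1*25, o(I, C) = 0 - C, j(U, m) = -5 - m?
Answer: 2350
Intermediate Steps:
o(I, C) = -C
W = -25
(-102 + o(9, j(-1, 3)))*W = (-102 - (-5 - 1*3))*(-25) = (-102 - (-5 - 3))*(-25) = (-102 - 1*(-8))*(-25) = (-102 + 8)*(-25) = -94*(-25) = 2350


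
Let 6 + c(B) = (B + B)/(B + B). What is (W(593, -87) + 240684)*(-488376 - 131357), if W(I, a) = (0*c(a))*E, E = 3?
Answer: -149159817372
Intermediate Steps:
c(B) = -5 (c(B) = -6 + (B + B)/(B + B) = -6 + (2*B)/((2*B)) = -6 + (2*B)*(1/(2*B)) = -6 + 1 = -5)
W(I, a) = 0 (W(I, a) = (0*(-5))*3 = 0*3 = 0)
(W(593, -87) + 240684)*(-488376 - 131357) = (0 + 240684)*(-488376 - 131357) = 240684*(-619733) = -149159817372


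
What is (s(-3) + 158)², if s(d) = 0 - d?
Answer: 25921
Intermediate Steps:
s(d) = -d
(s(-3) + 158)² = (-1*(-3) + 158)² = (3 + 158)² = 161² = 25921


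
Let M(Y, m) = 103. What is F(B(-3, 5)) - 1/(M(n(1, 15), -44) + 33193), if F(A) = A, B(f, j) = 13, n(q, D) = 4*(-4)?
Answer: 432847/33296 ≈ 13.000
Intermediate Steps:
n(q, D) = -16
F(B(-3, 5)) - 1/(M(n(1, 15), -44) + 33193) = 13 - 1/(103 + 33193) = 13 - 1/33296 = 432847/33296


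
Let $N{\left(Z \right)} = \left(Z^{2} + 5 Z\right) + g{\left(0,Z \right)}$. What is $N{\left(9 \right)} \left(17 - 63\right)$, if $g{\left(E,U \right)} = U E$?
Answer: $-5796$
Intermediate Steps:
$g{\left(E,U \right)} = E U$
$N{\left(Z \right)} = Z^{2} + 5 Z$ ($N{\left(Z \right)} = \left(Z^{2} + 5 Z\right) + 0 Z = \left(Z^{2} + 5 Z\right) + 0 = Z^{2} + 5 Z$)
$N{\left(9 \right)} \left(17 - 63\right) = 9 \left(5 + 9\right) \left(17 - 63\right) = 9 \cdot 14 \left(-46\right) = 126 \left(-46\right) = -5796$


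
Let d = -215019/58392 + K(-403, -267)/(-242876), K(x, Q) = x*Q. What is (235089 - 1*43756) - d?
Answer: 75376279360827/393944872 ≈ 1.9134e+5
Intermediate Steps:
K(x, Q) = Q*x
d = -1625166451/393944872 (d = -215019/58392 - 267*(-403)/(-242876) = -215019*1/58392 + 107601*(-1/242876) = -23891/6488 - 107601/242876 = -1625166451/393944872 ≈ -4.1254)
(235089 - 1*43756) - d = (235089 - 1*43756) - 1*(-1625166451/393944872) = (235089 - 43756) + 1625166451/393944872 = 191333 + 1625166451/393944872 = 75376279360827/393944872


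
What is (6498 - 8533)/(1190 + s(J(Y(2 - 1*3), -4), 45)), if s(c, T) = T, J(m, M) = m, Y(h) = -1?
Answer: -407/247 ≈ -1.6478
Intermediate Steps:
(6498 - 8533)/(1190 + s(J(Y(2 - 1*3), -4), 45)) = (6498 - 8533)/(1190 + 45) = -2035/1235 = -2035*1/1235 = -407/247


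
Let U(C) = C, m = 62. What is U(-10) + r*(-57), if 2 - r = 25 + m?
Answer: 4835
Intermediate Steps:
r = -85 (r = 2 - (25 + 62) = 2 - 1*87 = 2 - 87 = -85)
U(-10) + r*(-57) = -10 - 85*(-57) = -10 + 4845 = 4835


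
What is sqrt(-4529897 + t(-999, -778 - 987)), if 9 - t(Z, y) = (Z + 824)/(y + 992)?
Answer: I*sqrt(2706739582027)/773 ≈ 2128.4*I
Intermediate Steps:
t(Z, y) = 9 - (824 + Z)/(992 + y) (t(Z, y) = 9 - (Z + 824)/(y + 992) = 9 - (824 + Z)/(992 + y))
sqrt(-4529897 + t(-999, -778 - 987)) = sqrt(-4529897 + (8104 - 1*(-999) + 9*(-778 - 987))/(992 + (-778 - 987))) = sqrt(-4529897 + (8104 + 999 + 9*(-1765))/(992 - 1765)) = sqrt(-4529897 + (8104 + 999 - 15885)/(-773)) = sqrt(-4529897 - 1/773*(-6782)) = sqrt(-4529897 + 6782/773) = sqrt(-3501603599/773) = I*sqrt(2706739582027)/773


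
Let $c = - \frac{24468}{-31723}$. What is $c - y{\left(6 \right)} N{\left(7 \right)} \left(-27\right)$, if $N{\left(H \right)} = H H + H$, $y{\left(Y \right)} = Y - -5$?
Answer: $\frac{527641404}{31723} \approx 16633.0$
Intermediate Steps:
$y{\left(Y \right)} = 5 + Y$ ($y{\left(Y \right)} = Y + 5 = 5 + Y$)
$N{\left(H \right)} = H + H^{2}$ ($N{\left(H \right)} = H^{2} + H = H + H^{2}$)
$c = \frac{24468}{31723}$ ($c = \left(-24468\right) \left(- \frac{1}{31723}\right) = \frac{24468}{31723} \approx 0.7713$)
$c - y{\left(6 \right)} N{\left(7 \right)} \left(-27\right) = \frac{24468}{31723} - \left(5 + 6\right) 7 \left(1 + 7\right) \left(-27\right) = \frac{24468}{31723} - 11 \cdot 7 \cdot 8 \left(-27\right) = \frac{24468}{31723} - 11 \cdot 56 \left(-27\right) = \frac{24468}{31723} - 616 \left(-27\right) = \frac{24468}{31723} - -16632 = \frac{24468}{31723} + 16632 = \frac{527641404}{31723}$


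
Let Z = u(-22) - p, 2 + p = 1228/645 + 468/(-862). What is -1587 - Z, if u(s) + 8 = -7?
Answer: -437185792/277995 ≈ -1572.6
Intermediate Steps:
u(s) = -15 (u(s) = -8 - 7 = -15)
p = -177652/277995 (p = -2 + (1228/645 + 468/(-862)) = -2 + (1228*(1/645) + 468*(-1/862)) = -2 + (1228/645 - 234/431) = -2 + 378338/277995 = -177652/277995 ≈ -0.63905)
Z = -3992273/277995 (Z = -15 - 1*(-177652/277995) = -15 + 177652/277995 = -3992273/277995 ≈ -14.361)
-1587 - Z = -1587 - 1*(-3992273/277995) = -1587 + 3992273/277995 = -437185792/277995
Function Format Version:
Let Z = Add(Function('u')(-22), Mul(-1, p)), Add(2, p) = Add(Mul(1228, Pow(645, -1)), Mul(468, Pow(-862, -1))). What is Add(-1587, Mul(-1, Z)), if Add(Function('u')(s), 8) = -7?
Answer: Rational(-437185792, 277995) ≈ -1572.6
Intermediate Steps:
Function('u')(s) = -15 (Function('u')(s) = Add(-8, -7) = -15)
p = Rational(-177652, 277995) (p = Add(-2, Add(Mul(1228, Pow(645, -1)), Mul(468, Pow(-862, -1)))) = Add(-2, Add(Mul(1228, Rational(1, 645)), Mul(468, Rational(-1, 862)))) = Add(-2, Add(Rational(1228, 645), Rational(-234, 431))) = Add(-2, Rational(378338, 277995)) = Rational(-177652, 277995) ≈ -0.63905)
Z = Rational(-3992273, 277995) (Z = Add(-15, Mul(-1, Rational(-177652, 277995))) = Add(-15, Rational(177652, 277995)) = Rational(-3992273, 277995) ≈ -14.361)
Add(-1587, Mul(-1, Z)) = Add(-1587, Mul(-1, Rational(-3992273, 277995))) = Add(-1587, Rational(3992273, 277995)) = Rational(-437185792, 277995)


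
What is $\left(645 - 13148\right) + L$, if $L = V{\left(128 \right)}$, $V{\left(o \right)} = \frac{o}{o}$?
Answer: $-12502$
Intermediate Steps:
$V{\left(o \right)} = 1$
$L = 1$
$\left(645 - 13148\right) + L = \left(645 - 13148\right) + 1 = -12503 + 1 = -12502$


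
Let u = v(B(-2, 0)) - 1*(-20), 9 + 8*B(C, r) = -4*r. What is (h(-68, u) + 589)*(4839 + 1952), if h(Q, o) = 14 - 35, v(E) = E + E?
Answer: 3857288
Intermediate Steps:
B(C, r) = -9/8 - r/2 (B(C, r) = -9/8 + (-4*r)/8 = -9/8 - r/2)
v(E) = 2*E
u = 71/4 (u = 2*(-9/8 - ½*0) - 1*(-20) = 2*(-9/8 + 0) + 20 = 2*(-9/8) + 20 = -9/4 + 20 = 71/4 ≈ 17.750)
h(Q, o) = -21
(h(-68, u) + 589)*(4839 + 1952) = (-21 + 589)*(4839 + 1952) = 568*6791 = 3857288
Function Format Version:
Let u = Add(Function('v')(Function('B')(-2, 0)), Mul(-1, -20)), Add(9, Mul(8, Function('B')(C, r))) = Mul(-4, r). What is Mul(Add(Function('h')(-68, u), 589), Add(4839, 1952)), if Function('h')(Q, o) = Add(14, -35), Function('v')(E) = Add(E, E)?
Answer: 3857288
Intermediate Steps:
Function('B')(C, r) = Add(Rational(-9, 8), Mul(Rational(-1, 2), r)) (Function('B')(C, r) = Add(Rational(-9, 8), Mul(Rational(1, 8), Mul(-4, r))) = Add(Rational(-9, 8), Mul(Rational(-1, 2), r)))
Function('v')(E) = Mul(2, E)
u = Rational(71, 4) (u = Add(Mul(2, Add(Rational(-9, 8), Mul(Rational(-1, 2), 0))), Mul(-1, -20)) = Add(Mul(2, Add(Rational(-9, 8), 0)), 20) = Add(Mul(2, Rational(-9, 8)), 20) = Add(Rational(-9, 4), 20) = Rational(71, 4) ≈ 17.750)
Function('h')(Q, o) = -21
Mul(Add(Function('h')(-68, u), 589), Add(4839, 1952)) = Mul(Add(-21, 589), Add(4839, 1952)) = Mul(568, 6791) = 3857288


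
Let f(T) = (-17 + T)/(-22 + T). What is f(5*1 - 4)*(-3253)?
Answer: -52048/21 ≈ -2478.5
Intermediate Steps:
f(T) = (-17 + T)/(-22 + T)
f(5*1 - 4)*(-3253) = ((-17 + (5*1 - 4))/(-22 + (5*1 - 4)))*(-3253) = ((-17 + (5 - 4))/(-22 + (5 - 4)))*(-3253) = ((-17 + 1)/(-22 + 1))*(-3253) = (-16/(-21))*(-3253) = -1/21*(-16)*(-3253) = (16/21)*(-3253) = -52048/21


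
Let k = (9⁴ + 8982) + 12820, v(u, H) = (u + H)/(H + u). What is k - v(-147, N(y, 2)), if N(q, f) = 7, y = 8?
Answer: 28362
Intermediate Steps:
v(u, H) = 1 (v(u, H) = (H + u)/(H + u) = 1)
k = 28363 (k = (6561 + 8982) + 12820 = 15543 + 12820 = 28363)
k - v(-147, N(y, 2)) = 28363 - 1*1 = 28363 - 1 = 28362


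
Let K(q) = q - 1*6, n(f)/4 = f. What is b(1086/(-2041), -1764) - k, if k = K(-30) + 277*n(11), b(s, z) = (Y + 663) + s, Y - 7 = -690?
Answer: -24844138/2041 ≈ -12173.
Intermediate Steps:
Y = -683 (Y = 7 - 690 = -683)
n(f) = 4*f
K(q) = -6 + q (K(q) = q - 6 = -6 + q)
b(s, z) = -20 + s (b(s, z) = (-683 + 663) + s = -20 + s)
k = 12152 (k = (-6 - 30) + 277*(4*11) = -36 + 277*44 = -36 + 12188 = 12152)
b(1086/(-2041), -1764) - k = (-20 + 1086/(-2041)) - 1*12152 = (-20 + 1086*(-1/2041)) - 12152 = (-20 - 1086/2041) - 12152 = -41906/2041 - 12152 = -24844138/2041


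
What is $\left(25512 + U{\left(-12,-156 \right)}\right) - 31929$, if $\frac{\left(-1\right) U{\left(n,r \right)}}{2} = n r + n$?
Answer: $-10137$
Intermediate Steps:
$U{\left(n,r \right)} = - 2 n - 2 n r$ ($U{\left(n,r \right)} = - 2 \left(n r + n\right) = - 2 \left(n + n r\right) = - 2 n - 2 n r$)
$\left(25512 + U{\left(-12,-156 \right)}\right) - 31929 = \left(25512 - - 24 \left(1 - 156\right)\right) - 31929 = \left(25512 - \left(-24\right) \left(-155\right)\right) - 31929 = \left(25512 - 3720\right) - 31929 = 21792 - 31929 = -10137$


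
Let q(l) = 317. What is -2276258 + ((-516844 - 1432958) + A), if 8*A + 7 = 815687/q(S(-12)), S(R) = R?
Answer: -2679118673/634 ≈ -4.2257e+6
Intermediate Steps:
A = 203367/634 (A = -7/8 + (815687/317)/8 = -7/8 + (815687*(1/317))/8 = -7/8 + (⅛)*(815687/317) = -7/8 + 815687/2536 = 203367/634 ≈ 320.77)
-2276258 + ((-516844 - 1432958) + A) = -2276258 + ((-516844 - 1432958) + 203367/634) = -2276258 + (-1949802 + 203367/634) = -2276258 - 1235971101/634 = -2679118673/634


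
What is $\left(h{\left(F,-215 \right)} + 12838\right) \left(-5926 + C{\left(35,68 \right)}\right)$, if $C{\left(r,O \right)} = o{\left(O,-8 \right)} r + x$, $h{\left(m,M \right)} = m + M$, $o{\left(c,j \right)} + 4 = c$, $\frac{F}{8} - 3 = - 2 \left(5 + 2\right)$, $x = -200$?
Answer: $-48711010$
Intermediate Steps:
$F = -88$ ($F = 24 + 8 \left(- 2 \left(5 + 2\right)\right) = 24 + 8 \left(\left(-2\right) 7\right) = 24 + 8 \left(-14\right) = 24 - 112 = -88$)
$o{\left(c,j \right)} = -4 + c$
$h{\left(m,M \right)} = M + m$
$C{\left(r,O \right)} = -200 + r \left(-4 + O\right)$ ($C{\left(r,O \right)} = \left(-4 + O\right) r - 200 = r \left(-4 + O\right) - 200 = -200 + r \left(-4 + O\right)$)
$\left(h{\left(F,-215 \right)} + 12838\right) \left(-5926 + C{\left(35,68 \right)}\right) = \left(\left(-215 - 88\right) + 12838\right) \left(-5926 - \left(200 - 35 \left(-4 + 68\right)\right)\right) = \left(-303 + 12838\right) \left(-5926 + \left(-200 + 35 \cdot 64\right)\right) = 12535 \left(-5926 + \left(-200 + 2240\right)\right) = 12535 \left(-5926 + 2040\right) = 12535 \left(-3886\right) = -48711010$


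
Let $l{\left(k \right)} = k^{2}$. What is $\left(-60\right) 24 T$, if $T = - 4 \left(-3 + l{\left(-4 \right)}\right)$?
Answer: $74880$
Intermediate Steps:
$T = -52$ ($T = - 4 \left(-3 + \left(-4\right)^{2}\right) = - 4 \left(-3 + 16\right) = \left(-4\right) 13 = -52$)
$\left(-60\right) 24 T = \left(-60\right) 24 \left(-52\right) = \left(-1440\right) \left(-52\right) = 74880$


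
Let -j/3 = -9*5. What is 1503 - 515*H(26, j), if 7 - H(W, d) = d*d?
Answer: 9383773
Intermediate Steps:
j = 135 (j = -(-27)*5 = -3*(-45) = 135)
H(W, d) = 7 - d² (H(W, d) = 7 - d*d = 7 - d²)
1503 - 515*H(26, j) = 1503 - 515*(7 - 1*135²) = 1503 - 515*(7 - 1*18225) = 1503 - 515*(7 - 18225) = 1503 - 515*(-18218) = 1503 + 9382270 = 9383773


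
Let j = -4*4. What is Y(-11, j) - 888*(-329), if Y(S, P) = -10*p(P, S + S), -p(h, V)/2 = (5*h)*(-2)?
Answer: 295352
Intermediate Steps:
j = -16
p(h, V) = 20*h (p(h, V) = -2*5*h*(-2) = -(-20)*h = 20*h)
Y(S, P) = -200*P
Y(-11, j) - 888*(-329) = -200*(-16) - 888*(-329) = 3200 + 292152 = 295352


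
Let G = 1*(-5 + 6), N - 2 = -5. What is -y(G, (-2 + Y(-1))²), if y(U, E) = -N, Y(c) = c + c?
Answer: -3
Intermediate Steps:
N = -3 (N = 2 - 5 = -3)
Y(c) = 2*c
G = 1 (G = 1*1 = 1)
y(U, E) = 3 (y(U, E) = -1*(-3) = 3)
-y(G, (-2 + Y(-1))²) = -1*3 = -3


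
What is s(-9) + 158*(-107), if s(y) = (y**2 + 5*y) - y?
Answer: -16861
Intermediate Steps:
s(y) = y**2 + 4*y
s(-9) + 158*(-107) = -9*(4 - 9) + 158*(-107) = -9*(-5) - 16906 = 45 - 16906 = -16861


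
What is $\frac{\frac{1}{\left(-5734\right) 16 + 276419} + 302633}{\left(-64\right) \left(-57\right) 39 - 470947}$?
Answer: $- \frac{55888749276}{60698055625} \approx -0.92077$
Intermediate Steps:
$\frac{\frac{1}{\left(-5734\right) 16 + 276419} + 302633}{\left(-64\right) \left(-57\right) 39 - 470947} = \frac{\frac{1}{-91744 + 276419} + 302633}{3648 \cdot 39 - 470947} = \frac{\frac{1}{184675} + 302633}{142272 - 470947} = \frac{\frac{1}{184675} + 302633}{-328675} = \frac{55888749276}{184675} \left(- \frac{1}{328675}\right) = - \frac{55888749276}{60698055625}$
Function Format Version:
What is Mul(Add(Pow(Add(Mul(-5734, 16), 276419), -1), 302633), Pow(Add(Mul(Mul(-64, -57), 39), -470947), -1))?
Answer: Rational(-55888749276, 60698055625) ≈ -0.92077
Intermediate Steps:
Mul(Add(Pow(Add(Mul(-5734, 16), 276419), -1), 302633), Pow(Add(Mul(Mul(-64, -57), 39), -470947), -1)) = Mul(Add(Pow(Add(-91744, 276419), -1), 302633), Pow(Add(Mul(3648, 39), -470947), -1)) = Mul(Add(Pow(184675, -1), 302633), Pow(Add(142272, -470947), -1)) = Mul(Add(Rational(1, 184675), 302633), Pow(-328675, -1)) = Mul(Rational(55888749276, 184675), Rational(-1, 328675)) = Rational(-55888749276, 60698055625)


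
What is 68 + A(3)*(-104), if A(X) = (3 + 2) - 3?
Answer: -140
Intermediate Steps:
A(X) = 2 (A(X) = 5 - 3 = 2)
68 + A(3)*(-104) = 68 + 2*(-104) = 68 - 208 = -140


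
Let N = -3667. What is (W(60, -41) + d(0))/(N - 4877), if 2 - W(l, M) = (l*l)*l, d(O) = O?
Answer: 107999/4272 ≈ 25.281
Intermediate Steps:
W(l, M) = 2 - l³ (W(l, M) = 2 - l*l*l = 2 - l²*l = 2 - l³)
(W(60, -41) + d(0))/(N - 4877) = ((2 - 1*60³) + 0)/(-3667 - 4877) = ((2 - 1*216000) + 0)/(-8544) = ((2 - 216000) + 0)*(-1/8544) = (-215998 + 0)*(-1/8544) = -215998*(-1/8544) = 107999/4272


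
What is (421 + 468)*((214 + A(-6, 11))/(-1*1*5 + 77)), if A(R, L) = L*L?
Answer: 297815/72 ≈ 4136.3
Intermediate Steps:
A(R, L) = L²
(421 + 468)*((214 + A(-6, 11))/(-1*1*5 + 77)) = (421 + 468)*((214 + 11²)/(-1*1*5 + 77)) = 889*((214 + 121)/(-1*5 + 77)) = 889*(335/(-5 + 77)) = 889*(335/72) = 297815/72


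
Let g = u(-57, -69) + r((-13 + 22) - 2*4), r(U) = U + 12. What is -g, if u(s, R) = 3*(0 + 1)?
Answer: -16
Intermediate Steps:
u(s, R) = 3 (u(s, R) = 3*1 = 3)
r(U) = 12 + U
g = 16 (g = 3 + (12 + ((-13 + 22) - 2*4)) = 3 + (12 + (9 - 8)) = 3 + (12 + 1) = 3 + 13 = 16)
-g = -1*16 = -16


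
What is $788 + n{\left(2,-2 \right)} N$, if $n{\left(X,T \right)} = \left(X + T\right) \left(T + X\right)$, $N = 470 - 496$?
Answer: $788$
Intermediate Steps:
$N = -26$ ($N = 470 - 496 = -26$)
$n{\left(X,T \right)} = \left(T + X\right)^{2}$ ($n{\left(X,T \right)} = \left(T + X\right) \left(T + X\right) = \left(T + X\right)^{2}$)
$788 + n{\left(2,-2 \right)} N = 788 + \left(-2 + 2\right)^{2} \left(-26\right) = 788 + 0^{2} \left(-26\right) = 788 + 0 \left(-26\right) = 788 + 0 = 788$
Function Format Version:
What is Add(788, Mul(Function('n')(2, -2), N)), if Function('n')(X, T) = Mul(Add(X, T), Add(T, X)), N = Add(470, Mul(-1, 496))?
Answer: 788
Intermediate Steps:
N = -26 (N = Add(470, -496) = -26)
Function('n')(X, T) = Pow(Add(T, X), 2) (Function('n')(X, T) = Mul(Add(T, X), Add(T, X)) = Pow(Add(T, X), 2))
Add(788, Mul(Function('n')(2, -2), N)) = Add(788, Mul(Pow(Add(-2, 2), 2), -26)) = Add(788, Mul(Pow(0, 2), -26)) = Add(788, Mul(0, -26)) = Add(788, 0) = 788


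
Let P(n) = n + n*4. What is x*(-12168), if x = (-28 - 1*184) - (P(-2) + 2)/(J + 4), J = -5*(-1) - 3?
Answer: 2563392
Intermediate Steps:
P(n) = 5*n (P(n) = n + 4*n = 5*n)
J = 2 (J = 5 - 3 = 2)
x = -632/3 (x = (-28 - 1*184) - (5*(-2) + 2)/(2 + 4) = (-28 - 184) - (-10 + 2)/6 = -212 - (-8)/6 = -212 - 1*(-4/3) = -212 + 4/3 = -632/3 ≈ -210.67)
x*(-12168) = -632/3*(-12168) = 2563392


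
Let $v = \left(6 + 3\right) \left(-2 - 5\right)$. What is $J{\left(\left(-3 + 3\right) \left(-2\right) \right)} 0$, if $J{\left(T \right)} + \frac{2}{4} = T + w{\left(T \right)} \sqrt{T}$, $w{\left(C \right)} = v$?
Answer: $0$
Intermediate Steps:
$v = -63$ ($v = 9 \left(-7\right) = -63$)
$w{\left(C \right)} = -63$
$J{\left(T \right)} = - \frac{1}{2} + T - 63 \sqrt{T}$ ($J{\left(T \right)} = - \frac{1}{2} - \left(- T + 63 \sqrt{T}\right) = - \frac{1}{2} + T - 63 \sqrt{T}$)
$J{\left(\left(-3 + 3\right) \left(-2\right) \right)} 0 = \left(- \frac{1}{2} + \left(-3 + 3\right) \left(-2\right) - 63 \sqrt{\left(-3 + 3\right) \left(-2\right)}\right) 0 = \left(- \frac{1}{2} + 0 \left(-2\right) - 63 \sqrt{0 \left(-2\right)}\right) 0 = \left(- \frac{1}{2} + 0 - 63 \sqrt{0}\right) 0 = \left(- \frac{1}{2} + 0 - 0\right) 0 = \left(- \frac{1}{2} + 0 + 0\right) 0 = \left(- \frac{1}{2}\right) 0 = 0$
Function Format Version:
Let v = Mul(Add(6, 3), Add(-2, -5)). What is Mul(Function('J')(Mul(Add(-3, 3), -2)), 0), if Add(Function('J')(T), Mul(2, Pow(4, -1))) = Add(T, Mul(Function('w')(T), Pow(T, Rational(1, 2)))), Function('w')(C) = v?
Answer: 0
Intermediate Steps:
v = -63 (v = Mul(9, -7) = -63)
Function('w')(C) = -63
Function('J')(T) = Add(Rational(-1, 2), T, Mul(-63, Pow(T, Rational(1, 2)))) (Function('J')(T) = Add(Rational(-1, 2), Add(T, Mul(-63, Pow(T, Rational(1, 2))))) = Add(Rational(-1, 2), T, Mul(-63, Pow(T, Rational(1, 2)))))
Mul(Function('J')(Mul(Add(-3, 3), -2)), 0) = Mul(Add(Rational(-1, 2), Mul(Add(-3, 3), -2), Mul(-63, Pow(Mul(Add(-3, 3), -2), Rational(1, 2)))), 0) = Mul(Add(Rational(-1, 2), Mul(0, -2), Mul(-63, Pow(Mul(0, -2), Rational(1, 2)))), 0) = Mul(Add(Rational(-1, 2), 0, Mul(-63, Pow(0, Rational(1, 2)))), 0) = Mul(Add(Rational(-1, 2), 0, Mul(-63, 0)), 0) = Mul(Add(Rational(-1, 2), 0, 0), 0) = Mul(Rational(-1, 2), 0) = 0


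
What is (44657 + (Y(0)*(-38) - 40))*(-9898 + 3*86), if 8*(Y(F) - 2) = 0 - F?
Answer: -429375240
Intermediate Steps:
Y(F) = 2 - F/8 (Y(F) = 2 + (0 - F)/8 = 2 + (-F)/8 = 2 - F/8)
(44657 + (Y(0)*(-38) - 40))*(-9898 + 3*86) = (44657 + ((2 - 1/8*0)*(-38) - 40))*(-9898 + 3*86) = (44657 + ((2 + 0)*(-38) - 40))*(-9898 + 258) = (44657 + (2*(-38) - 40))*(-9640) = (44657 + (-76 - 40))*(-9640) = (44657 - 116)*(-9640) = 44541*(-9640) = -429375240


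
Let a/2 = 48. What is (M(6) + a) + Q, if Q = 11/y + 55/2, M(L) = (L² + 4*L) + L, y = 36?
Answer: 6833/36 ≈ 189.81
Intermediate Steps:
a = 96 (a = 2*48 = 96)
M(L) = L² + 5*L
Q = 1001/36 (Q = 11/36 + 55/2 = 1001/36 ≈ 27.806)
(M(6) + a) + Q = (6*(5 + 6) + 96) + 1001/36 = (6*11 + 96) + 1001/36 = (66 + 96) + 1001/36 = 162 + 1001/36 = 6833/36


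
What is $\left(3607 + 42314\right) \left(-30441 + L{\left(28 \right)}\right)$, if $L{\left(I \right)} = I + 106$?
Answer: $-1391727747$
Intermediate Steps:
$L{\left(I \right)} = 106 + I$
$\left(3607 + 42314\right) \left(-30441 + L{\left(28 \right)}\right) = \left(3607 + 42314\right) \left(-30441 + \left(106 + 28\right)\right) = 45921 \left(-30441 + 134\right) = 45921 \left(-30307\right) = -1391727747$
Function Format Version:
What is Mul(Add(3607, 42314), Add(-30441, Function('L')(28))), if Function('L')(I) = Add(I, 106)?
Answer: -1391727747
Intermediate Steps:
Function('L')(I) = Add(106, I)
Mul(Add(3607, 42314), Add(-30441, Function('L')(28))) = Mul(Add(3607, 42314), Add(-30441, Add(106, 28))) = Mul(45921, Add(-30441, 134)) = Mul(45921, -30307) = -1391727747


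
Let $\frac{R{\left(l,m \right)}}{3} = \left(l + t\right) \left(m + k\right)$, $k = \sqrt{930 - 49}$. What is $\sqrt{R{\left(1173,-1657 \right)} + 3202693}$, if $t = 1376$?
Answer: $\sqrt{-9468386 + 7647 \sqrt{881}} \approx 3040.0 i$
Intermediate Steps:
$k = \sqrt{881}$ ($k = \sqrt{930 + \left(-347 + 298\right)} = \sqrt{930 - 49} = \sqrt{881} \approx 29.682$)
$R{\left(l,m \right)} = 3 \left(1376 + l\right) \left(m + \sqrt{881}\right)$ ($R{\left(l,m \right)} = 3 \left(l + 1376\right) \left(m + \sqrt{881}\right) = 3 \left(1376 + l\right) \left(m + \sqrt{881}\right)$)
$\sqrt{R{\left(1173,-1657 \right)} + 3202693} = \sqrt{\left(4128 \left(-1657\right) + 4128 \sqrt{881} + 3 \cdot 1173 \left(-1657\right) + 3 \cdot 1173 \sqrt{881}\right) + 3202693} = \sqrt{\left(-6840096 + 4128 \sqrt{881} - 5830983 + 3519 \sqrt{881}\right) + 3202693} = \sqrt{\left(-12671079 + 7647 \sqrt{881}\right) + 3202693} = \sqrt{-9468386 + 7647 \sqrt{881}}$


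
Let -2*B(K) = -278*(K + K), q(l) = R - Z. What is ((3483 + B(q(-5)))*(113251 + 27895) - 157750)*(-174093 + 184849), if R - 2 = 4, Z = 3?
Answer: 6552227486192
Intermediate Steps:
R = 6 (R = 2 + 4 = 6)
q(l) = 3 (q(l) = 6 - 1*3 = 6 - 3 = 3)
B(K) = 278*K (B(K) = -(-139)*(K + K) = -(-139)*2*K = -(-278)*K = 278*K)
((3483 + B(q(-5)))*(113251 + 27895) - 157750)*(-174093 + 184849) = ((3483 + 278*3)*(113251 + 27895) - 157750)*(-174093 + 184849) = ((3483 + 834)*141146 - 157750)*10756 = (4317*141146 - 157750)*10756 = (609327282 - 157750)*10756 = 609169532*10756 = 6552227486192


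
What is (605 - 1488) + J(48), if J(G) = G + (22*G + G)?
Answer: 269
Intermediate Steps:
J(G) = 24*G (J(G) = G + 23*G = 24*G)
(605 - 1488) + J(48) = (605 - 1488) + 24*48 = -883 + 1152 = 269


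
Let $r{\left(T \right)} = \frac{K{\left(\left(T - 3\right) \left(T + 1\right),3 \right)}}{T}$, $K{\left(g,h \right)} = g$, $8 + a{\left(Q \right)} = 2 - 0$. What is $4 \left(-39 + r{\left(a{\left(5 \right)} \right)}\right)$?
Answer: $-186$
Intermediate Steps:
$a{\left(Q \right)} = -6$ ($a{\left(Q \right)} = -8 + \left(2 - 0\right) = -8 + \left(2 + 0\right) = -8 + 2 = -6$)
$r{\left(T \right)} = \frac{\left(1 + T\right) \left(-3 + T\right)}{T}$ ($r{\left(T \right)} = \frac{\left(T - 3\right) \left(T + 1\right)}{T} = \frac{\left(-3 + T\right) \left(1 + T\right)}{T} = \frac{\left(1 + T\right) \left(-3 + T\right)}{T}$)
$4 \left(-39 + r{\left(a{\left(5 \right)} \right)}\right) = 4 \left(-39 - \left(8 - \frac{1}{2}\right)\right) = 4 \left(-39 - \frac{15}{2}\right) = 4 \left(- \frac{93}{2}\right) = -186$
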